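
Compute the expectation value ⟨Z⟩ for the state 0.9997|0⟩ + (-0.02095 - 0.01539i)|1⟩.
0.9987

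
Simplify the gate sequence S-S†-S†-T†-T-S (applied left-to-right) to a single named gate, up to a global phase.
I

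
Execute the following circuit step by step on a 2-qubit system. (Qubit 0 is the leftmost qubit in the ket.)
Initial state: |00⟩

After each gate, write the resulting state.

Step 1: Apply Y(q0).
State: i|10⟩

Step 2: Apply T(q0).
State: (-1/√2 + (1/√2)i)|10⟩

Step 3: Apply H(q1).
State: (-1/2 + (1/2)i)|10⟩ + (-1/2 + (1/2)i)|11⟩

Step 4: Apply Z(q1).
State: (-1/2 + (1/2)i)|10⟩ + (1/2 - (1/2)i)|11⟩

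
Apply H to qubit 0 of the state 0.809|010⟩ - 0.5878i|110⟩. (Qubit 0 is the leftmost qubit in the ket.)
(0.572 - 0.4156i)|010⟩ + (0.572 + 0.4156i)|110⟩

H on qubit 0 mixes each pair of kets that differ only in qubit 0: amplitudes (a, b) of (|…0…⟩, |…1…⟩) become ((a + b)/√2, (a − b)/√2). Kets absent from the input have amplitude 0.
(|010⟩, |110⟩): (a, b) = (0.809, -0.5878i) → ((0.572 - 0.4156i), (0.572 + 0.4156i))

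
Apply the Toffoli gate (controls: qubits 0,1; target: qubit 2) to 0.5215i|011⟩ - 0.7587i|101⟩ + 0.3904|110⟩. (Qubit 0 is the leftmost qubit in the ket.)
0.5215i|011⟩ - 0.7587i|101⟩ + 0.3904|111⟩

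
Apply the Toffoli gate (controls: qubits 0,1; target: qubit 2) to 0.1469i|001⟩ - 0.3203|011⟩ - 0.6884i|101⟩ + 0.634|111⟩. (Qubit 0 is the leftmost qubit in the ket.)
0.1469i|001⟩ - 0.3203|011⟩ - 0.6884i|101⟩ + 0.634|110⟩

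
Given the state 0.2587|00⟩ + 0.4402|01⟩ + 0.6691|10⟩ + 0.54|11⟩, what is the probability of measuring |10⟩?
0.4477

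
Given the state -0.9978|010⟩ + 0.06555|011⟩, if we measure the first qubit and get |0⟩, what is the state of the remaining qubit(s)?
-0.9978|10⟩ + 0.06555|11⟩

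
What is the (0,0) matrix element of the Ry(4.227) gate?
-0.5165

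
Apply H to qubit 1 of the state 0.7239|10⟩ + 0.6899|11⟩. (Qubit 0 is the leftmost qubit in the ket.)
0.9997|10⟩ + 0.02404|11⟩

H on qubit 1 mixes each pair of kets that differ only in qubit 1: amplitudes (a, b) of (|…0…⟩, |…1…⟩) become ((a + b)/√2, (a − b)/√2). Kets absent from the input have amplitude 0.
(|10⟩, |11⟩): (a, b) = (0.7239, 0.6899) → (0.9997, 0.02404)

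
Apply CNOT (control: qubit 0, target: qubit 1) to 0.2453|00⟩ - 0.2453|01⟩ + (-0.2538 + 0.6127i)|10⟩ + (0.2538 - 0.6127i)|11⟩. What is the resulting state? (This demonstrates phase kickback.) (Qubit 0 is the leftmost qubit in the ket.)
0.2453|00⟩ - 0.2453|01⟩ + (0.2538 - 0.6127i)|10⟩ + (-0.2538 + 0.6127i)|11⟩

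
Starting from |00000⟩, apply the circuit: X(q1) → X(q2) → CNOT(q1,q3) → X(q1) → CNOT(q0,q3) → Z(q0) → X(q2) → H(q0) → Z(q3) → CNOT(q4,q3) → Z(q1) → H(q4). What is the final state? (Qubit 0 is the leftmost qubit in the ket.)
-1/2|00010⟩ - 1/2|00011⟩ - 1/2|10010⟩ - 1/2|10011⟩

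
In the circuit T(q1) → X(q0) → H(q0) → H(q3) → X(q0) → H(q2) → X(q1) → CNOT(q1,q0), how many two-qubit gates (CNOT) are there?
1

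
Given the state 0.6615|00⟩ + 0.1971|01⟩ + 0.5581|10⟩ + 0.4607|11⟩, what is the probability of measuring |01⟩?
0.03885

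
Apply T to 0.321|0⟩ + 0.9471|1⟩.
0.321|0⟩ + (0.6697 + 0.6697i)|1⟩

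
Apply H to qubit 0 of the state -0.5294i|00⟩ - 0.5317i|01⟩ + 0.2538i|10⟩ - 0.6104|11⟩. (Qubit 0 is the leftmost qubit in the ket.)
-0.1949i|00⟩ + (-0.4316 - 0.376i)|01⟩ - 0.5538i|10⟩ + (0.4316 - 0.376i)|11⟩

H on qubit 0 mixes each pair of kets that differ only in qubit 0: amplitudes (a, b) of (|…0…⟩, |…1…⟩) become ((a + b)/√2, (a − b)/√2). Kets absent from the input have amplitude 0.
(|00⟩, |10⟩): (a, b) = (-0.5294i, 0.2538i) → (-0.1949i, -0.5538i)
(|01⟩, |11⟩): (a, b) = (-0.5317i, -0.6104) → ((-0.4316 - 0.376i), (0.4316 - 0.376i))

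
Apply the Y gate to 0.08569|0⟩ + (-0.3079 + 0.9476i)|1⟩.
(0.9476 + 0.3079i)|0⟩ + 0.08569i|1⟩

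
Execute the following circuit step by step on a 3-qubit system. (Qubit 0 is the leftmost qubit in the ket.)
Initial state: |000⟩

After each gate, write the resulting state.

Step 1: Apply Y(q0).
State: i|100⟩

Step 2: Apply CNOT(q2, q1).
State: i|100⟩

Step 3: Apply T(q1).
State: i|100⟩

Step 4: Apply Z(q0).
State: -i|100⟩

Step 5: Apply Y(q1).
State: |110⟩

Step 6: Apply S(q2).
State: |110⟩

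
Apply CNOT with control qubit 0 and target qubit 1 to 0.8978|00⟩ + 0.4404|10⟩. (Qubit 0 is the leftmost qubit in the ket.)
0.8978|00⟩ + 0.4404|11⟩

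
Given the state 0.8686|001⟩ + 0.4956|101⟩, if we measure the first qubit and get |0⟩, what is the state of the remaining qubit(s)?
|01⟩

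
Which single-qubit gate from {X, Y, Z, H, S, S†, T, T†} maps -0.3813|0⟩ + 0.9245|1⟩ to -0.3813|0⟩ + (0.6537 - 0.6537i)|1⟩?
T†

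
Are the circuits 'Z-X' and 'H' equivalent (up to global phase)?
No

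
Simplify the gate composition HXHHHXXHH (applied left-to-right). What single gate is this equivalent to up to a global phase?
Z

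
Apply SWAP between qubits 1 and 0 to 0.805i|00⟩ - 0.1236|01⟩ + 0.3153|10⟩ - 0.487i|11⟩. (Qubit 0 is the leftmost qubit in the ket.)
0.805i|00⟩ + 0.3153|01⟩ - 0.1236|10⟩ - 0.487i|11⟩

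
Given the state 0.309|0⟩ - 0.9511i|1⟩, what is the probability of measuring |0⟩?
0.09548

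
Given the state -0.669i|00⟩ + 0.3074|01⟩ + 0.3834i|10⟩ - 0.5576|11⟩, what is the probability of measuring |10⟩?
0.147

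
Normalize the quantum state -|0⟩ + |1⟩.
-1/√2|0⟩ + 1/√2|1⟩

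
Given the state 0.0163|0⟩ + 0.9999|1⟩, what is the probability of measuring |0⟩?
0.0002657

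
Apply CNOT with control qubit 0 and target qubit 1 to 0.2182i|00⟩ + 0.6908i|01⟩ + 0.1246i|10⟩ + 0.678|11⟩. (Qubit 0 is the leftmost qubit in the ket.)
0.2182i|00⟩ + 0.6908i|01⟩ + 0.678|10⟩ + 0.1246i|11⟩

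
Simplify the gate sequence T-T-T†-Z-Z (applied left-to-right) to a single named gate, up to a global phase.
T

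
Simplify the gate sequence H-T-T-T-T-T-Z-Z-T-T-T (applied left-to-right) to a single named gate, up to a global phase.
H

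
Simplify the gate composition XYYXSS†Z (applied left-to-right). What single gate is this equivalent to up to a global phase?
Z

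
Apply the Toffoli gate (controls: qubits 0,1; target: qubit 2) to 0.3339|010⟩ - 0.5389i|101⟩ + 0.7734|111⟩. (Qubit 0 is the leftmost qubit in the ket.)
0.3339|010⟩ - 0.5389i|101⟩ + 0.7734|110⟩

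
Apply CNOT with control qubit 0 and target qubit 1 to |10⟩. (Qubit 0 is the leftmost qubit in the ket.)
|11⟩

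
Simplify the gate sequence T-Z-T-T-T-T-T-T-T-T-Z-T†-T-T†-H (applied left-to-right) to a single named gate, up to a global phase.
H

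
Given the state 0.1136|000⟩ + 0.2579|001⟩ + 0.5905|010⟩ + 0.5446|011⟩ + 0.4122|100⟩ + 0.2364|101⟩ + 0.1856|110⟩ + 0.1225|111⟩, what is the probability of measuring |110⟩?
0.03445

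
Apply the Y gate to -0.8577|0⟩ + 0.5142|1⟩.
-0.5142i|0⟩ - 0.8577i|1⟩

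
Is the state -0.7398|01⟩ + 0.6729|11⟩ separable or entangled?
Separable

Writing the state as a|00⟩ + b|01⟩ + c|10⟩ + d|11⟩, it is a product state iff ad − bc = 0.
Here (a, b, c, d) = (0, -0.7398, 0, 0.6729): ad − bc = (0)(0.6729) − (-0.7398)(0) = 0, so the state is separable.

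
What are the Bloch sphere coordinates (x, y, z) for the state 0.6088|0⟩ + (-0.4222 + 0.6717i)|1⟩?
(-0.5141, 0.8179, -0.2588)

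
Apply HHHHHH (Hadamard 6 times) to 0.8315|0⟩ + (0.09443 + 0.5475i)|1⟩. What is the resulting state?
0.8315|0⟩ + (0.09443 + 0.5475i)|1⟩

H² = I, so an even number of Hadamards cancels: H^6 = I and the state is unchanged.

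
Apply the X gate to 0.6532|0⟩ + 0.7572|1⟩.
0.7572|0⟩ + 0.6532|1⟩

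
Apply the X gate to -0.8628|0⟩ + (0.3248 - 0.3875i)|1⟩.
(0.3248 - 0.3875i)|0⟩ - 0.8628|1⟩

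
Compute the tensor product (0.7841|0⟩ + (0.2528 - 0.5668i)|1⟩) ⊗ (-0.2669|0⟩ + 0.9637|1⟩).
-0.2093|00⟩ + 0.7556|01⟩ + (-0.06747 + 0.1513i)|10⟩ + (0.2436 - 0.5462i)|11⟩

amp(|b₁b₂…⟩) = product of the factor amplitudes for bits b₁, b₂, …; only kets whose every factor amplitude is nonzero survive.
|00⟩: (0.7841)(-0.2669) = -0.2093
|01⟩: (0.7841)(0.9637) = 0.7556
|10⟩: (0.2528 - 0.5668i)(-0.2669) = (-0.06747 + 0.1513i)
|11⟩: (0.2528 - 0.5668i)(0.9637) = (0.2436 - 0.5462i)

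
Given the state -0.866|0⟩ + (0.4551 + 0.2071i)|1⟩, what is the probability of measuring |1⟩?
0.25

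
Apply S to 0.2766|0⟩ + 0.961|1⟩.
0.2766|0⟩ + 0.961i|1⟩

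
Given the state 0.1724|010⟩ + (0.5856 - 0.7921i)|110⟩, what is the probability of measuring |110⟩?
0.9703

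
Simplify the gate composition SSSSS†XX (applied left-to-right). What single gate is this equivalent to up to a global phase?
S†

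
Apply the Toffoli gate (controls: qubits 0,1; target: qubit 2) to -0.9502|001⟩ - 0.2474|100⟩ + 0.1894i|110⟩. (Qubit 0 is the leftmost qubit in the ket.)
-0.9502|001⟩ - 0.2474|100⟩ + 0.1894i|111⟩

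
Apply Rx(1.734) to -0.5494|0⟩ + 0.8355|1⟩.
(-0.3555 - 0.637i)|0⟩ + (0.5407 + 0.4189i)|1⟩

Rx(1.734) = [[cos(θ/2), −i·sin(θ/2)], [−i·sin(θ/2), cos(θ/2)]]; θ = 1.734, cos(θ/2) ≈ 0.647117, sin(θ/2) ≈ 0.762391.
With a = amp(|0⟩) = -0.5494 and b = amp(|1⟩) = 0.8355:
new amp(|0⟩) = (0.647117)·a + (-0.762391i)·b = (-0.3555 - 0.637i)
new amp(|1⟩) = (-0.762391i)·a + (0.647117)·b = (0.5407 + 0.4189i)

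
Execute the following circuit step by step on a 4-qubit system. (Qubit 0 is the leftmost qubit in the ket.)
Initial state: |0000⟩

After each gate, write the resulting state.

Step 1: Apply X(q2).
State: |0010⟩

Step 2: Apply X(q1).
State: |0110⟩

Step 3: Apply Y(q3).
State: i|0111⟩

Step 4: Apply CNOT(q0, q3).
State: i|0111⟩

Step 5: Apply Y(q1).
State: |0011⟩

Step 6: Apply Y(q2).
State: -i|0001⟩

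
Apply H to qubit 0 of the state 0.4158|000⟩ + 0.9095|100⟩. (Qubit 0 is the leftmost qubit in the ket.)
0.9371|000⟩ - 0.3491|100⟩

H on qubit 0 mixes each pair of kets that differ only in qubit 0: amplitudes (a, b) of (|…0…⟩, |…1…⟩) become ((a + b)/√2, (a − b)/√2). Kets absent from the input have amplitude 0.
(|000⟩, |100⟩): (a, b) = (0.4158, 0.9095) → (0.9371, -0.3491)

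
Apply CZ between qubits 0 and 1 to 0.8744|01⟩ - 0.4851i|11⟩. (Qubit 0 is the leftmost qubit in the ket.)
0.8744|01⟩ + 0.4851i|11⟩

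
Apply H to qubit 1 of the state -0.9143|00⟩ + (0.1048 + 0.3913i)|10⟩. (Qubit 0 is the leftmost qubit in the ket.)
-0.6465|00⟩ - 0.6465|01⟩ + (0.0741 + 0.2767i)|10⟩ + (0.0741 + 0.2767i)|11⟩

H on qubit 1 mixes each pair of kets that differ only in qubit 1: amplitudes (a, b) of (|…0…⟩, |…1…⟩) become ((a + b)/√2, (a − b)/√2). Kets absent from the input have amplitude 0.
(|00⟩, |01⟩): (a, b) = (-0.9143, 0) → (-0.6465, -0.6465)
(|10⟩, |11⟩): (a, b) = ((0.1048 + 0.3913i), 0) → ((0.0741 + 0.2767i), (0.0741 + 0.2767i))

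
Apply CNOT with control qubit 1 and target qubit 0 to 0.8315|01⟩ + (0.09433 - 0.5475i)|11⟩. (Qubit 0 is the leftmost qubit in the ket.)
(0.09433 - 0.5475i)|01⟩ + 0.8315|11⟩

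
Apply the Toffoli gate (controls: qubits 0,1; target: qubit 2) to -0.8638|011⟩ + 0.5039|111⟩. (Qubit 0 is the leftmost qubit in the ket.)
-0.8638|011⟩ + 0.5039|110⟩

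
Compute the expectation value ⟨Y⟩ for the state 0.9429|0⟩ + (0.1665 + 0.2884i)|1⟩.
0.5439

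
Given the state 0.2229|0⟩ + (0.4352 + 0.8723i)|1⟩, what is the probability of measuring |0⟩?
0.04968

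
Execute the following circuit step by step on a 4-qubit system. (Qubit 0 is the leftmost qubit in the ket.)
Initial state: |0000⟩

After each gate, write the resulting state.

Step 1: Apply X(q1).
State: |0100⟩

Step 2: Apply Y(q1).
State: -i|0000⟩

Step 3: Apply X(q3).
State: -i|0001⟩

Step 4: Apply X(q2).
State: -i|0011⟩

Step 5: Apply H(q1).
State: -(1/√2)i|0011⟩ - (1/√2)i|0111⟩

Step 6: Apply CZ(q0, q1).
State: -(1/√2)i|0011⟩ - (1/√2)i|0111⟩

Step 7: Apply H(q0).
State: -(1/2)i|0011⟩ - (1/2)i|0111⟩ - (1/2)i|1011⟩ - (1/2)i|1111⟩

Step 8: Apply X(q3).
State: -(1/2)i|0010⟩ - (1/2)i|0110⟩ - (1/2)i|1010⟩ - (1/2)i|1110⟩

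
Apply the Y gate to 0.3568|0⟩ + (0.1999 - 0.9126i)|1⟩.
(-0.9126 - 0.1999i)|0⟩ + 0.3568i|1⟩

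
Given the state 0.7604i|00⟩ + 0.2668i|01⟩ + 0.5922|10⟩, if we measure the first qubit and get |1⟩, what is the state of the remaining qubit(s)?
|0⟩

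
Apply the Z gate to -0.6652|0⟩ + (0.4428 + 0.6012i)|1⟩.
-0.6652|0⟩ + (-0.4428 - 0.6012i)|1⟩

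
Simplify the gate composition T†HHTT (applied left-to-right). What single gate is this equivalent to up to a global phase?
T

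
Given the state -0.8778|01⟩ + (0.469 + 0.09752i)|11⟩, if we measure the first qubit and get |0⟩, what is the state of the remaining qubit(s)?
-|1⟩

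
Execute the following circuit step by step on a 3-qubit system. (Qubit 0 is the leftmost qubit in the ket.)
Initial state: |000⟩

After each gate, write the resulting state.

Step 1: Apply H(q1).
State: 1/√2|000⟩ + 1/√2|010⟩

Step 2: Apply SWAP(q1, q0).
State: 1/√2|000⟩ + 1/√2|100⟩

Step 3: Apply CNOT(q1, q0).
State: 1/√2|000⟩ + 1/√2|100⟩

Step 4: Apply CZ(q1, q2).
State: 1/√2|000⟩ + 1/√2|100⟩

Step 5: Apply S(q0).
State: 1/√2|000⟩ + (1/√2)i|100⟩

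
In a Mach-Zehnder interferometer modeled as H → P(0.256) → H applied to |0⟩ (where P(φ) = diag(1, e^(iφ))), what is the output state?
(0.9837 + 0.1266i)|0⟩ + (0.01629 - 0.1266i)|1⟩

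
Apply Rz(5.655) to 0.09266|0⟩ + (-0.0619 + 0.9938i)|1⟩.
(-0.08813 - 0.02863i)|0⟩ + (-0.2482 - 0.9643i)|1⟩

Rz(5.655) = [[e^(−iθ/2), 0], [0, e^(iθ/2)]] with e^(±iθ/2) = cos(θ/2) ± i·sin(θ/2); θ = 5.655, cos(θ/2) ≈ -0.951077, sin(θ/2) ≈ 0.308954.
With a = amp(|0⟩) = 0.09266 and b = amp(|1⟩) = (-0.0619 + 0.9938i):
new amp(|0⟩) = (-0.951077 - 0.308954i)·a = (-0.08813 - 0.02863i)
new amp(|1⟩) = (-0.951077 + 0.308954i)·b = (-0.2482 - 0.9643i)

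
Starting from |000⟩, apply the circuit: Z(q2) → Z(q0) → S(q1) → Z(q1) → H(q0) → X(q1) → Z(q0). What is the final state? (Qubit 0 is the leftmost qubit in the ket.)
1/√2|010⟩ - 1/√2|110⟩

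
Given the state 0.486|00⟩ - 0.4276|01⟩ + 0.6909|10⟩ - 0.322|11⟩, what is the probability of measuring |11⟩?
0.1037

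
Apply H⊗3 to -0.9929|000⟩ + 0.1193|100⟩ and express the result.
-0.3089|000⟩ - 0.3089|001⟩ - 0.3089|010⟩ - 0.3089|011⟩ - 0.3932|100⟩ - 0.3932|101⟩ - 0.3932|110⟩ - 0.3932|111⟩

H⊗3 gives amp(|y⟩) = (1/2√2) Σ_x (−1)^(x·y) amp(|x⟩), where x·y is the number of positions in which both x and y have a 1.
|000⟩: (-0.9929 + 0.1193)/(2√2) = -0.3089
|001⟩: (-0.9929 + 0.1193)/(2√2) = -0.3089
|010⟩: (-0.9929 + 0.1193)/(2√2) = -0.3089
|011⟩: (-0.9929 + 0.1193)/(2√2) = -0.3089
|100⟩: (-0.9929 - 0.1193)/(2√2) = -0.3932
|101⟩: (-0.9929 - 0.1193)/(2√2) = -0.3932
|110⟩: (-0.9929 - 0.1193)/(2√2) = -0.3932
|111⟩: (-0.9929 - 0.1193)/(2√2) = -0.3932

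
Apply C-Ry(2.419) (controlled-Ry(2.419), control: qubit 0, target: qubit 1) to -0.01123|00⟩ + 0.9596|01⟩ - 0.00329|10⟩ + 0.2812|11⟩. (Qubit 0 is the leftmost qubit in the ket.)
-0.01123|00⟩ + 0.9596|01⟩ - 0.2642|10⟩ + 0.09632|11⟩

C-Ry(2.419) leaves the control-|0⟩ kets |00⟩, |01⟩ unchanged and applies Ry(2.419) to qubit 1 on the control-|1⟩ pair (|10⟩, |11⟩).
Ry(2.419) = [[cos(θ/2), −sin(θ/2)], [sin(θ/2), cos(θ/2)]]; θ = 2.419, cos(θ/2) ≈ 0.353487, sin(θ/2) ≈ 0.935439.
With a = amp(|10⟩) = -0.00329 and b = amp(|11⟩) = 0.2812:
new amp(|10⟩) = (0.353487)·a + (-0.935439)·b = -0.2642
new amp(|11⟩) = (0.935439)·a + (0.353487)·b = 0.09632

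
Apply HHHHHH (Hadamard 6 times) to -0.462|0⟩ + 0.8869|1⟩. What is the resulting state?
-0.462|0⟩ + 0.8869|1⟩

H² = I, so an even number of Hadamards cancels: H^6 = I and the state is unchanged.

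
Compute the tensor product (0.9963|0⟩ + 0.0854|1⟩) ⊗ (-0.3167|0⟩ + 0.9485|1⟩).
-0.3155|00⟩ + 0.945|01⟩ - 0.02705|10⟩ + 0.081|11⟩

amp(|b₁b₂…⟩) = product of the factor amplitudes for bits b₁, b₂, …; only kets whose every factor amplitude is nonzero survive.
|00⟩: (0.9963)(-0.3167) = -0.3155
|01⟩: (0.9963)(0.9485) = 0.945
|10⟩: (0.0854)(-0.3167) = -0.02705
|11⟩: (0.0854)(0.9485) = 0.081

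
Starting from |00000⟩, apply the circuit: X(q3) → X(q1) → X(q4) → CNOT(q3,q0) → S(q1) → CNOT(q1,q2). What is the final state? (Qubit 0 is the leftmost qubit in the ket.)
i|11111⟩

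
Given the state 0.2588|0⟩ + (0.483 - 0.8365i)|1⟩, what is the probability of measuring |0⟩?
0.06698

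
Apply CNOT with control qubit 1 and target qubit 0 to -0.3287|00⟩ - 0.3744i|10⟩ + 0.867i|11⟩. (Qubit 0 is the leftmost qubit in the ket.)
-0.3287|00⟩ + 0.867i|01⟩ - 0.3744i|10⟩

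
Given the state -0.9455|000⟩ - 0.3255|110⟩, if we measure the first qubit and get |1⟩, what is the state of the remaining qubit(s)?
-|10⟩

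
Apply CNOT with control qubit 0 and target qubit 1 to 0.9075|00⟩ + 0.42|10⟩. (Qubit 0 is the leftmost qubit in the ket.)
0.9075|00⟩ + 0.42|11⟩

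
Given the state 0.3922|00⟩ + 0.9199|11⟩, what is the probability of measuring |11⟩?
0.8462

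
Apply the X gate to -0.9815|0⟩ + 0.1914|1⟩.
0.1914|0⟩ - 0.9815|1⟩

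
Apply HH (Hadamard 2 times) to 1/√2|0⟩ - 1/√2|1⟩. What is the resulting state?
1/√2|0⟩ - 1/√2|1⟩

H² = I, so an even number of Hadamards cancels: H^2 = I and the state is unchanged.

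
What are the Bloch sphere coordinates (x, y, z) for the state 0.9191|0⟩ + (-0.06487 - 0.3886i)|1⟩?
(-0.1192, -0.7143, 0.6895)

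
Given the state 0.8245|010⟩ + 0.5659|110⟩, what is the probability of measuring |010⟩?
0.6798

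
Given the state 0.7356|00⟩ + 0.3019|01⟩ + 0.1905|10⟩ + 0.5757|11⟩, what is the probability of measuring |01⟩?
0.09114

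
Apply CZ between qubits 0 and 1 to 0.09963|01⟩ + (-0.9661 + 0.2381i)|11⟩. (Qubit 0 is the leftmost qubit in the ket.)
0.09963|01⟩ + (0.9661 - 0.2381i)|11⟩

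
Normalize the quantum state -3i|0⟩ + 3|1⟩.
-(1/√2)i|0⟩ + 1/√2|1⟩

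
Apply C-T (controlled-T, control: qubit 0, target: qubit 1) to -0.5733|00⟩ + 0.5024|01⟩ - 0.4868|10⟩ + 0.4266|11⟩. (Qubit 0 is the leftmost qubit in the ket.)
-0.5733|00⟩ + 0.5024|01⟩ - 0.4868|10⟩ + (0.3017 + 0.3017i)|11⟩

C-T leaves the control-|0⟩ kets |00⟩, |01⟩ unchanged and applies T to qubit 1 on the control-|1⟩ pair (|10⟩, |11⟩).
T = [[1, 0], [0, (1/√2 + (1/√2)i)]].
With a = amp(|10⟩) = -0.4868 and b = amp(|11⟩) = 0.4266:
new amp(|10⟩) = (1)·a = -0.4868
new amp(|11⟩) = (1/√2 + (1/√2)i)·b = (0.3017 + 0.3017i)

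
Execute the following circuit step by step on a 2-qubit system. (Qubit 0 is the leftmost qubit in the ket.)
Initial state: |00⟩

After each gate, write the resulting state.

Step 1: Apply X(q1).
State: |01⟩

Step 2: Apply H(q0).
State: 1/√2|01⟩ + 1/√2|11⟩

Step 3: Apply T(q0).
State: 1/√2|01⟩ + (1/2 + (1/2)i)|11⟩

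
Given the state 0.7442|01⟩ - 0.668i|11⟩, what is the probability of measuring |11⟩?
0.4462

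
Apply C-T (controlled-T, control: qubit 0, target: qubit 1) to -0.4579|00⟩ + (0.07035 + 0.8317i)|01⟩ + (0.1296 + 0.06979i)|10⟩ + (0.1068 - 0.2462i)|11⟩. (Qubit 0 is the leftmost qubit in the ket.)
-0.4579|00⟩ + (0.07035 + 0.8317i)|01⟩ + (0.1296 + 0.06979i)|10⟩ + (0.2496 - 0.09857i)|11⟩

C-T leaves the control-|0⟩ kets |00⟩, |01⟩ unchanged and applies T to qubit 1 on the control-|1⟩ pair (|10⟩, |11⟩).
T = [[1, 0], [0, (1/√2 + (1/√2)i)]].
With a = amp(|10⟩) = (0.1296 + 0.06979i) and b = amp(|11⟩) = (0.1068 - 0.2462i):
new amp(|10⟩) = (1)·a = (0.1296 + 0.06979i)
new amp(|11⟩) = (1/√2 + (1/√2)i)·b = (0.2496 - 0.09857i)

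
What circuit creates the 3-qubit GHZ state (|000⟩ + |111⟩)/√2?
H(q0) → CNOT(q0,q1) → CNOT(q0,q2)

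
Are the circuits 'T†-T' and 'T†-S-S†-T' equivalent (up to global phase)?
Yes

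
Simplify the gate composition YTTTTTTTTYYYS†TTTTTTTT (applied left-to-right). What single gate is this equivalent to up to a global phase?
S†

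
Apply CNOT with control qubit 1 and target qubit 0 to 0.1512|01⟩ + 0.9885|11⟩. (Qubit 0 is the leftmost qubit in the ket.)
0.9885|01⟩ + 0.1512|11⟩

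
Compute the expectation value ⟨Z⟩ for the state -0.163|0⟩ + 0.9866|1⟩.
-0.9468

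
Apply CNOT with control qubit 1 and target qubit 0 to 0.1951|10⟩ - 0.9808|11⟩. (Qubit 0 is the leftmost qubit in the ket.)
-0.9808|01⟩ + 0.1951|10⟩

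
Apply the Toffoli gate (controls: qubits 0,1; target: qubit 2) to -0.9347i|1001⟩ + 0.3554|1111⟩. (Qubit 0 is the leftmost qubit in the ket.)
-0.9347i|1001⟩ + 0.3554|1101⟩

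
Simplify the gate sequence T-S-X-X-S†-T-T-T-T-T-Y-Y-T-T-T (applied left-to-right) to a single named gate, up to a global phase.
T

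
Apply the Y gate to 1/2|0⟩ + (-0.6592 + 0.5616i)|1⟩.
(0.5616 + 0.6592i)|0⟩ + (1/2)i|1⟩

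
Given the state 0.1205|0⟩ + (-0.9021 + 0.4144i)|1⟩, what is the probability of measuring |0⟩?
0.01452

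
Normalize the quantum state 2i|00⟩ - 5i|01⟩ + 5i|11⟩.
0.2722i|00⟩ - 0.6804i|01⟩ + 0.6804i|11⟩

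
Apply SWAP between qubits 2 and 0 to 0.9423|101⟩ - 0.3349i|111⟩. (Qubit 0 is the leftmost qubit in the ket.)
0.9423|101⟩ - 0.3349i|111⟩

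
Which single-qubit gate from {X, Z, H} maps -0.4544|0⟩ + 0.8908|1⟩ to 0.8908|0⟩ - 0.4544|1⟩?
X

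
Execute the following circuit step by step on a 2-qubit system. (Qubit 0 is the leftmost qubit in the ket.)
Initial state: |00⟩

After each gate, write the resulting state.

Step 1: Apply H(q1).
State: 1/√2|00⟩ + 1/√2|01⟩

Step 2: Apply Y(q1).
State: -(1/√2)i|00⟩ + (1/√2)i|01⟩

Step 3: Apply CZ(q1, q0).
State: -(1/√2)i|00⟩ + (1/√2)i|01⟩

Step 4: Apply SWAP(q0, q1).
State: -(1/√2)i|00⟩ + (1/√2)i|10⟩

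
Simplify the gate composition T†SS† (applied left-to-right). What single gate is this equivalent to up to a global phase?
T†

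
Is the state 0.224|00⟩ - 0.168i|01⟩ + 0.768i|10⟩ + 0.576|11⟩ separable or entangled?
Separable

Writing the state as a|00⟩ + b|01⟩ + c|10⟩ + d|11⟩, it is a product state iff ad − bc = 0.
Here (a, b, c, d) = (0.224, -0.168i, 0.768i, 0.576): ad − bc = (0.224)(0.576) − (-0.168i)(0.768i) = 0, so the state is separable.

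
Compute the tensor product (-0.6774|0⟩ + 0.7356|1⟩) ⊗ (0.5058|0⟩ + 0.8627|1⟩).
-0.3426|00⟩ - 0.5844|01⟩ + 0.3721|10⟩ + 0.6346|11⟩

amp(|b₁b₂…⟩) = product of the factor amplitudes for bits b₁, b₂, …; only kets whose every factor amplitude is nonzero survive.
|00⟩: (-0.6774)(0.5058) = -0.3426
|01⟩: (-0.6774)(0.8627) = -0.5844
|10⟩: (0.7356)(0.5058) = 0.3721
|11⟩: (0.7356)(0.8627) = 0.6346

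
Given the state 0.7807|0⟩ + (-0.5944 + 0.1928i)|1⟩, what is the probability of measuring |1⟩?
0.3905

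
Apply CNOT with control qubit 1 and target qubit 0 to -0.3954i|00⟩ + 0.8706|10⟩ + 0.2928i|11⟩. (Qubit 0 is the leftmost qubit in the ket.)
-0.3954i|00⟩ + 0.2928i|01⟩ + 0.8706|10⟩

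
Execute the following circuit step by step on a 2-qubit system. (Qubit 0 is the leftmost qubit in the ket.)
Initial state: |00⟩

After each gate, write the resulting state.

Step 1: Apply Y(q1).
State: i|01⟩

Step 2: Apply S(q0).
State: i|01⟩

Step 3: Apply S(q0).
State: i|01⟩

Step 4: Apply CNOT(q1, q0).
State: i|11⟩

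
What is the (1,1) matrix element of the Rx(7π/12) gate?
0.6088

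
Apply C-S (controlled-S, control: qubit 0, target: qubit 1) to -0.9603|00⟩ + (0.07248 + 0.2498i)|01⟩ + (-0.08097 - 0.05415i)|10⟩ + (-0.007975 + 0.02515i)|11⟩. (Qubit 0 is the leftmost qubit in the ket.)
-0.9603|00⟩ + (0.07248 + 0.2498i)|01⟩ + (-0.08097 - 0.05415i)|10⟩ + (-0.02515 - 0.007975i)|11⟩

C-S leaves the control-|0⟩ kets |00⟩, |01⟩ unchanged and applies S to qubit 1 on the control-|1⟩ pair (|10⟩, |11⟩).
S = [[1, 0], [0, i]].
With a = amp(|10⟩) = (-0.08097 - 0.05415i) and b = amp(|11⟩) = (-0.007975 + 0.02515i):
new amp(|10⟩) = (1)·a = (-0.08097 - 0.05415i)
new amp(|11⟩) = (i)·b = (-0.02515 - 0.007975i)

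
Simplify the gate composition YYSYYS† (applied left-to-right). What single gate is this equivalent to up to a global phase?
I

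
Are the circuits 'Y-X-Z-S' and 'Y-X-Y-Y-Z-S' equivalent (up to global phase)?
Yes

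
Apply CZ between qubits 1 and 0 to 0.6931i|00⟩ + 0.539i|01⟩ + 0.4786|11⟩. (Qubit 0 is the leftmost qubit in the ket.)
0.6931i|00⟩ + 0.539i|01⟩ - 0.4786|11⟩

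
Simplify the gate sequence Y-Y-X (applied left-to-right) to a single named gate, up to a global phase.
X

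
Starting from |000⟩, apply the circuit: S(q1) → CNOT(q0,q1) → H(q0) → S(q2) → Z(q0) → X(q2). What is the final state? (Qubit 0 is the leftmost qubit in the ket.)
1/√2|001⟩ - 1/√2|101⟩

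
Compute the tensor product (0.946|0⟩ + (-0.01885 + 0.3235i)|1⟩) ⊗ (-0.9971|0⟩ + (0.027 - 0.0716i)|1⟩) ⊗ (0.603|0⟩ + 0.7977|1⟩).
-0.5688|000⟩ - 0.7524|001⟩ + (0.0154 - 0.04084i)|010⟩ + (0.02037 - 0.05403i)|011⟩ + (0.01133 - 0.1945i)|100⟩ + (0.01499 - 0.2573i)|101⟩ + (0.01366 + 0.006081i)|110⟩ + (0.01807 + 0.008044i)|111⟩

amp(|b₁b₂…⟩) = product of the factor amplitudes for bits b₁, b₂, …; only kets whose every factor amplitude is nonzero survive.
|000⟩: (0.946)(-0.9971)(0.603) = -0.5688
|001⟩: (0.946)(-0.9971)(0.7977) = -0.7524
|010⟩: (0.946)(0.027 - 0.0716i)(0.603) = (0.0154 - 0.04084i)
|011⟩: (0.946)(0.027 - 0.0716i)(0.7977) = (0.02037 - 0.05403i)
|100⟩: (-0.01885 + 0.3235i)(-0.9971)(0.603) = (0.01133 - 0.1945i)
|101⟩: (-0.01885 + 0.3235i)(-0.9971)(0.7977) = (0.01499 - 0.2573i)
|110⟩: (-0.01885 + 0.3235i)(0.027 - 0.0716i)(0.603) = (0.01366 + 0.006081i)
|111⟩: (-0.01885 + 0.3235i)(0.027 - 0.0716i)(0.7977) = (0.01807 + 0.008044i)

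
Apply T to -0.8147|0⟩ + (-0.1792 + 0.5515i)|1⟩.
-0.8147|0⟩ + (-0.5167 + 0.2633i)|1⟩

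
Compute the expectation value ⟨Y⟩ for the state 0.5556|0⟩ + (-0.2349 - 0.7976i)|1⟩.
-0.8863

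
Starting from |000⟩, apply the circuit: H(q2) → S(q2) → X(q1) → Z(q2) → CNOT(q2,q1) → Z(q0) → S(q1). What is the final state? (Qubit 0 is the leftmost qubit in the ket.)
-(1/√2)i|001⟩ + (1/√2)i|010⟩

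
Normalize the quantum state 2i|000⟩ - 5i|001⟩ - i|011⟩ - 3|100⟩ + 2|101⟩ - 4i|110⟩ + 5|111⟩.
0.2182i|000⟩ - 0.5455i|001⟩ - 0.1091i|011⟩ - 0.3273|100⟩ + 0.2182|101⟩ - 0.4364i|110⟩ + 0.5455|111⟩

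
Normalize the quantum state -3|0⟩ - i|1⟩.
-0.9487|0⟩ - 0.3162i|1⟩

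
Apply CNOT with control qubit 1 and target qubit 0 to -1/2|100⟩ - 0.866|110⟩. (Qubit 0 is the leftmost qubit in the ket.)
-0.866|010⟩ - 1/2|100⟩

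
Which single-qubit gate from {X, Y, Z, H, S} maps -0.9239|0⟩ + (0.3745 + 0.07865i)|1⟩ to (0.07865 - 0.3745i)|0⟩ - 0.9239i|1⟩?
Y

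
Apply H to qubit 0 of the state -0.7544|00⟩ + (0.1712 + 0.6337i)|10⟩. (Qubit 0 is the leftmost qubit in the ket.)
(-0.4124 + 0.4481i)|00⟩ + (-0.6545 - 0.4481i)|10⟩

H on qubit 0 mixes each pair of kets that differ only in qubit 0: amplitudes (a, b) of (|…0…⟩, |…1…⟩) become ((a + b)/√2, (a − b)/√2). Kets absent from the input have amplitude 0.
(|00⟩, |10⟩): (a, b) = (-0.7544, (0.1712 + 0.6337i)) → ((-0.4124 + 0.4481i), (-0.6545 - 0.4481i))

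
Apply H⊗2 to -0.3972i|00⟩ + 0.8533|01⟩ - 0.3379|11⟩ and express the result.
(0.2577 - 0.1986i)|00⟩ + (-0.2577 - 0.1986i)|01⟩ + (0.5956 - 0.1986i)|10⟩ + (-0.5956 - 0.1986i)|11⟩

H⊗2 gives amp(|y⟩) = (1/2) Σ_x (−1)^(x·y) amp(|x⟩), where x·y is the number of positions in which both x and y have a 1.
|00⟩: (-0.3972i + 0.8533 - 0.3379)/2 = (0.2577 - 0.1986i)
|01⟩: (-0.3972i - 0.8533 + 0.3379)/2 = (-0.2577 - 0.1986i)
|10⟩: (-0.3972i + 0.8533 + 0.3379)/2 = (0.5956 - 0.1986i)
|11⟩: (-0.3972i - 0.8533 - 0.3379)/2 = (-0.5956 - 0.1986i)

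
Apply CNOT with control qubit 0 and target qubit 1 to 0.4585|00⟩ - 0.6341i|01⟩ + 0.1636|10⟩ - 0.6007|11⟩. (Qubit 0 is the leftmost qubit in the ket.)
0.4585|00⟩ - 0.6341i|01⟩ - 0.6007|10⟩ + 0.1636|11⟩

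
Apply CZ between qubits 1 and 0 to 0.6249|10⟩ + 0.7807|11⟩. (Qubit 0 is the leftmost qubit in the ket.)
0.6249|10⟩ - 0.7807|11⟩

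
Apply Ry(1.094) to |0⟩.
0.8541|0⟩ + 0.5201|1⟩

Ry(1.094) = [[cos(θ/2), −sin(θ/2)], [sin(θ/2), cos(θ/2)]]; θ = 1.094, cos(θ/2) ≈ 0.854089, sin(θ/2) ≈ 0.520127.
With a = amp(|0⟩) = 1 and b = amp(|1⟩) = 0:
new amp(|0⟩) = (0.854089)·a + (-0.520127)·b = 0.8541
new amp(|1⟩) = (0.520127)·a + (0.854089)·b = 0.5201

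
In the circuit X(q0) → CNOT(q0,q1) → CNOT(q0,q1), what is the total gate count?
3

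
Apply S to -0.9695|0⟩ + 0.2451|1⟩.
-0.9695|0⟩ + 0.2451i|1⟩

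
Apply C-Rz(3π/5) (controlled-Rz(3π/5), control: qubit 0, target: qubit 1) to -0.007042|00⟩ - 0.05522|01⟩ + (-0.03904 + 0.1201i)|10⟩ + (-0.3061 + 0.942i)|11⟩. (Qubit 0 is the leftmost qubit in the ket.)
-0.007042|00⟩ - 0.05522|01⟩ + (0.07422 + 0.1022i)|10⟩ + (-0.942 + 0.3061i)|11⟩

C-Rz(3π/5) leaves the control-|0⟩ kets |00⟩, |01⟩ unchanged and applies Rz(3π/5) to qubit 1 on the control-|1⟩ pair (|10⟩, |11⟩).
Rz(3π/5) = [[e^(−iθ/2), 0], [0, e^(iθ/2)]] with e^(±iθ/2) = cos(θ/2) ± i·sin(θ/2); θ = 3π/5, cos(θ/2) ≈ 0.587785, sin(θ/2) ≈ 0.809017.
With a = amp(|10⟩) = (-0.03904 + 0.1201i) and b = amp(|11⟩) = (-0.3061 + 0.942i):
new amp(|10⟩) = (0.587785 - 0.809017i)·a = (0.07422 + 0.1022i)
new amp(|11⟩) = (0.587785 + 0.809017i)·b = (-0.942 + 0.3061i)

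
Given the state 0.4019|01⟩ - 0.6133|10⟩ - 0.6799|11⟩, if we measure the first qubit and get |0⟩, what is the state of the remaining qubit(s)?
|1⟩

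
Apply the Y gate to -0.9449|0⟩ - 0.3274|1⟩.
0.3274i|0⟩ - 0.9449i|1⟩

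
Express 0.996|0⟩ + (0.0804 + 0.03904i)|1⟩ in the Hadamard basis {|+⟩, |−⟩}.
(0.7611 + 0.02761i)|+⟩ + (0.6474 - 0.02761i)|−⟩

With |ψ⟩ = α|0⟩ + β|1⟩, the Hadamard-basis coefficients are ⟨+|ψ⟩ = (α + β)/√2 and ⟨−|ψ⟩ = (α − β)/√2.
Here α = 0.996, β = (0.0804 + 0.03904i): (α + β)/√2 = (0.7611 + 0.02761i), (α − β)/√2 = (0.6474 - 0.02761i).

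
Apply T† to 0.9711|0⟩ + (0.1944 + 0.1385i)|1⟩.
0.9711|0⟩ + (0.2354 - 0.03953i)|1⟩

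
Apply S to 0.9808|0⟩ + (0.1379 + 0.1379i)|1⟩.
0.9808|0⟩ + (-0.1379 + 0.1379i)|1⟩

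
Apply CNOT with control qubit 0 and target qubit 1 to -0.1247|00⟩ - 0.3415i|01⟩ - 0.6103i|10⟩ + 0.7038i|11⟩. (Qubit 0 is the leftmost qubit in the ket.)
-0.1247|00⟩ - 0.3415i|01⟩ + 0.7038i|10⟩ - 0.6103i|11⟩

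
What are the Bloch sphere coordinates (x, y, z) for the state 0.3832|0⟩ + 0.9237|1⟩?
(0.7079, 0, -0.7064)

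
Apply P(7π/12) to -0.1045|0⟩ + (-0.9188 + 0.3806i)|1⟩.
-0.1045|0⟩ + (-0.1298 - 0.986i)|1⟩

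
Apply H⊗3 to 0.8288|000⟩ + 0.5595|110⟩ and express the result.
0.4908|000⟩ + 0.4908|001⟩ + 0.09521|010⟩ + 0.09521|011⟩ + 0.09521|100⟩ + 0.09521|101⟩ + 0.4908|110⟩ + 0.4908|111⟩

H⊗3 gives amp(|y⟩) = (1/2√2) Σ_x (−1)^(x·y) amp(|x⟩), where x·y is the number of positions in which both x and y have a 1.
|000⟩: (0.8288 + 0.5595)/(2√2) = 0.4908
|001⟩: (0.8288 + 0.5595)/(2√2) = 0.4908
|010⟩: (0.8288 - 0.5595)/(2√2) = 0.09521
|011⟩: (0.8288 - 0.5595)/(2√2) = 0.09521
|100⟩: (0.8288 - 0.5595)/(2√2) = 0.09521
|101⟩: (0.8288 - 0.5595)/(2√2) = 0.09521
|110⟩: (0.8288 + 0.5595)/(2√2) = 0.4908
|111⟩: (0.8288 + 0.5595)/(2√2) = 0.4908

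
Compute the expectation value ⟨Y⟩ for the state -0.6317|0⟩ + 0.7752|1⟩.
0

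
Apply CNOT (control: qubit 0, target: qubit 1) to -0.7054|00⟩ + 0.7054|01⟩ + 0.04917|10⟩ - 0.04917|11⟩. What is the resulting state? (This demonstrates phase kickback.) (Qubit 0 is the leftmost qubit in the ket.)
-0.7054|00⟩ + 0.7054|01⟩ - 0.04917|10⟩ + 0.04917|11⟩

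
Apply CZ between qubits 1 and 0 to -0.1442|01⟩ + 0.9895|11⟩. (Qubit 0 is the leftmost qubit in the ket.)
-0.1442|01⟩ - 0.9895|11⟩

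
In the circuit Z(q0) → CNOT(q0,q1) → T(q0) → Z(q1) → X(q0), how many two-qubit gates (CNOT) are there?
1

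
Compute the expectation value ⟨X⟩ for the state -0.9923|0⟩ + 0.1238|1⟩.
-0.2457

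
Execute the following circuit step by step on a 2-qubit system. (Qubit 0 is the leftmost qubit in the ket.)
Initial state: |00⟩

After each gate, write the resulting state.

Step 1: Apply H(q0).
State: 1/√2|00⟩ + 1/√2|10⟩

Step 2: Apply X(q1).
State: 1/√2|01⟩ + 1/√2|11⟩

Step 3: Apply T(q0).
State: 1/√2|01⟩ + (1/2 + (1/2)i)|11⟩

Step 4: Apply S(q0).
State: 1/√2|01⟩ + (-1/2 + (1/2)i)|11⟩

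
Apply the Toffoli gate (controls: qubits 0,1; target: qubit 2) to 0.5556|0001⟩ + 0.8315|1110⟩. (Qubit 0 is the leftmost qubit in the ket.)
0.5556|0001⟩ + 0.8315|1100⟩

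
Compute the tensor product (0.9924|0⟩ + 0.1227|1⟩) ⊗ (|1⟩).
0.9924|01⟩ + 0.1227|11⟩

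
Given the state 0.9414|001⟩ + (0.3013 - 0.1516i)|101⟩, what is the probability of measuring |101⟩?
0.1138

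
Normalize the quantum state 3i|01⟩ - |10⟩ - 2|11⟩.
0.8018i|01⟩ - 0.2673|10⟩ - 0.5345|11⟩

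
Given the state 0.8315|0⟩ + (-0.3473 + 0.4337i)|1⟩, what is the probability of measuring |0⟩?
0.6914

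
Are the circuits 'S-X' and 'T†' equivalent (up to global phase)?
No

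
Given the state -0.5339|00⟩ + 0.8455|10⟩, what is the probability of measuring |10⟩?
0.7149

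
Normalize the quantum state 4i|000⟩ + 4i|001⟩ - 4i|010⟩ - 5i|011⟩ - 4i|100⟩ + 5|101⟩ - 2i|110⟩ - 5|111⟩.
0.3345i|000⟩ + 0.3345i|001⟩ - 0.3345i|010⟩ - 0.4181i|011⟩ - 0.3345i|100⟩ + 0.4181|101⟩ - 0.1672i|110⟩ - 0.4181|111⟩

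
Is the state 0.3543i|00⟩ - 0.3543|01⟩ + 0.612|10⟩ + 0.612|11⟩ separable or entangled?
Entangled

Writing the state as a|00⟩ + b|01⟩ + c|10⟩ + d|11⟩, it is a product state iff ad − bc = 0.
Here (a, b, c, d) = (0.3543i, -0.3543, 0.612, 0.612): ad − bc = (0.3543i)(0.612) − (-0.3543)(0.612) = (0.2168 + 0.2168i) ≠ 0, so the state is entangled.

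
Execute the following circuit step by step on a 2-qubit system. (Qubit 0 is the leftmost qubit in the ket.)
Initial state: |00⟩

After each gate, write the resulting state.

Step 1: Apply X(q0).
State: |10⟩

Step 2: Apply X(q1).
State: |11⟩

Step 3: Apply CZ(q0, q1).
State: -|11⟩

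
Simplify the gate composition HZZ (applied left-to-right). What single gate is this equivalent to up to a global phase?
H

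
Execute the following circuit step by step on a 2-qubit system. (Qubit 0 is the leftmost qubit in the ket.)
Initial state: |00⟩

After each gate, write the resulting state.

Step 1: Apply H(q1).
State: 1/√2|00⟩ + 1/√2|01⟩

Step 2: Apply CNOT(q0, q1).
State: 1/√2|00⟩ + 1/√2|01⟩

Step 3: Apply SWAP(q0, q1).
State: 1/√2|00⟩ + 1/√2|10⟩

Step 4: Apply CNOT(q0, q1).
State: 1/√2|00⟩ + 1/√2|11⟩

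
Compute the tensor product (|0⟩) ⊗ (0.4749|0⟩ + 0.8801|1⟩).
0.4749|00⟩ + 0.8801|01⟩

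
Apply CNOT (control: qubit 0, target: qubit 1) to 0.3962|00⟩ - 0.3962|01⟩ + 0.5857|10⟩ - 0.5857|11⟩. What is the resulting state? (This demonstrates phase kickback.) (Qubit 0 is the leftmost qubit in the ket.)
0.3962|00⟩ - 0.3962|01⟩ - 0.5857|10⟩ + 0.5857|11⟩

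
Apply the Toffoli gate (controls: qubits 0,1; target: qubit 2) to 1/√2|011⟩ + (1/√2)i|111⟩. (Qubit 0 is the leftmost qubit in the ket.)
1/√2|011⟩ + (1/√2)i|110⟩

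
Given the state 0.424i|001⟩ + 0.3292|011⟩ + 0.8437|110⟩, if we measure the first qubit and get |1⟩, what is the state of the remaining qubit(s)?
|10⟩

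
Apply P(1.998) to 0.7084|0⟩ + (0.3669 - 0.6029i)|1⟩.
0.7084|0⟩ + (0.3967 + 0.5837i)|1⟩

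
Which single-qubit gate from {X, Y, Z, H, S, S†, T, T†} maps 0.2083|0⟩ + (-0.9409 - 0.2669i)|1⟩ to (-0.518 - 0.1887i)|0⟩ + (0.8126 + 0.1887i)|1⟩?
H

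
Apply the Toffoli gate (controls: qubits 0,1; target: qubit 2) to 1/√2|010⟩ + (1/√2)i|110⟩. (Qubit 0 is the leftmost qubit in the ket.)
1/√2|010⟩ + (1/√2)i|111⟩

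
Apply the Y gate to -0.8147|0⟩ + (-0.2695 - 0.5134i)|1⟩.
(-0.5134 + 0.2695i)|0⟩ - 0.8147i|1⟩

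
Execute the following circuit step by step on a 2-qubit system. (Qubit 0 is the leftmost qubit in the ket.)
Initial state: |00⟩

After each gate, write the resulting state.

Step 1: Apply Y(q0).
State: i|10⟩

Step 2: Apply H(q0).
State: (1/√2)i|00⟩ - (1/√2)i|10⟩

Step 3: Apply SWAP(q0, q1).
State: (1/√2)i|00⟩ - (1/√2)i|01⟩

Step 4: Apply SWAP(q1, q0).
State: (1/√2)i|00⟩ - (1/√2)i|10⟩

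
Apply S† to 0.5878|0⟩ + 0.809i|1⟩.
0.5878|0⟩ + 0.809|1⟩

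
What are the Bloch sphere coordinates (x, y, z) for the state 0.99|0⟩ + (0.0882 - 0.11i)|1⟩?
(0.1746, -0.2178, 0.9602)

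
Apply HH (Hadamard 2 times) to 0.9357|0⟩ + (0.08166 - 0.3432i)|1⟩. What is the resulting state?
0.9357|0⟩ + (0.08166 - 0.3432i)|1⟩

H² = I, so an even number of Hadamards cancels: H^2 = I and the state is unchanged.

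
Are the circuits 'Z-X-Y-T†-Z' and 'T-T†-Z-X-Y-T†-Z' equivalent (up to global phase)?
Yes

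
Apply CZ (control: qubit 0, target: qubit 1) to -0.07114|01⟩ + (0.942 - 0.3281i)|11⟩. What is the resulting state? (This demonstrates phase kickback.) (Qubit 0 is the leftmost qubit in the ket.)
-0.07114|01⟩ + (-0.942 + 0.3281i)|11⟩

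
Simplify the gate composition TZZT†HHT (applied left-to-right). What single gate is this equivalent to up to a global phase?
T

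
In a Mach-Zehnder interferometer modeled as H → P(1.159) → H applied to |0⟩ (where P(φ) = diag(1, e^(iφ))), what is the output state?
(0.7001 + 0.4582i)|0⟩ + (0.2999 - 0.4582i)|1⟩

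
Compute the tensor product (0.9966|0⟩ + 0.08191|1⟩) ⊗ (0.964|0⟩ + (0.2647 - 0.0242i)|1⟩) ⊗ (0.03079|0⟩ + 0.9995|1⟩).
0.02958|000⟩ + 0.9602|001⟩ + (0.008122 - 0.0007426i)|010⟩ + (0.2637 - 0.02411i)|011⟩ + 0.002431|100⟩ + 0.07892|101⟩ + (0.0006676 - 0.00006103i)|110⟩ + (0.02167 - 0.001981i)|111⟩

amp(|b₁b₂…⟩) = product of the factor amplitudes for bits b₁, b₂, …; only kets whose every factor amplitude is nonzero survive.
|000⟩: (0.9966)(0.964)(0.03079) = 0.02958
|001⟩: (0.9966)(0.964)(0.9995) = 0.9602
|010⟩: (0.9966)(0.2647 - 0.0242i)(0.03079) = (0.008122 - 0.0007426i)
|011⟩: (0.9966)(0.2647 - 0.0242i)(0.9995) = (0.2637 - 0.02411i)
|100⟩: (0.08191)(0.964)(0.03079) = 0.002431
|101⟩: (0.08191)(0.964)(0.9995) = 0.07892
|110⟩: (0.08191)(0.2647 - 0.0242i)(0.03079) = (0.0006676 - 0.00006103i)
|111⟩: (0.08191)(0.2647 - 0.0242i)(0.9995) = (0.02167 - 0.001981i)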